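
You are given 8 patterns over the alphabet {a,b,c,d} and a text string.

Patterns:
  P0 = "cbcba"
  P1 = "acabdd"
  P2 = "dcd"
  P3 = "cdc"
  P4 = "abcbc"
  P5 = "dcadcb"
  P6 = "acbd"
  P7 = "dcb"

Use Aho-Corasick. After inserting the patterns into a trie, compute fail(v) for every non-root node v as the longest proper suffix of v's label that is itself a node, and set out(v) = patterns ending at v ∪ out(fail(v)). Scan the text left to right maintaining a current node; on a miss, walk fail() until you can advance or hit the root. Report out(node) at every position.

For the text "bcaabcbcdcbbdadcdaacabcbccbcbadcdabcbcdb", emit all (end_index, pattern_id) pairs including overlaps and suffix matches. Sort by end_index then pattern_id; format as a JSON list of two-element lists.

Build automaton:
Trie nodes:
  0='ε' goto a→6 c→1 d→12
  1='c' goto b→2 d→15
  2='cb' goto c→3
  3='cbc' goto b→4
  4='cbcb' goto a→5
  5='cbcba' goto ·  ←P0
  6='a' goto b→17 c→7
  7='ac' goto a→8 b→25
  8='aca' goto b→9
  9='acab' goto d→10
  10='acabd' goto d→11
  11='acabdd' goto ·  ←P1
  12='d' goto c→13
  13='dc' goto a→21 b→27 d→14
  14='dcd' goto ·  ←P2
  15='cd' goto c→16
  16='cdc' goto ·  ←P3
  17='ab' goto c→18
  18='abc' goto b→19
  19='abcb' goto c→20
  20='abcbc' goto ·  ←P4
  21='dca' goto d→22
  22='dcad' goto c→23
  23='dcadc' goto b→24
  24='dcadcb' goto ·  ←P5
  25='acb' goto d→26
  26='acbd' goto ·  ←P6
  27='dcb' goto ·  ←P7

Failure links (BFS by depth):
  fail(1) 'c': from fail(0)=0 chase 'c': 0 ⇒ 0;  out=∅∪out(0)=∅
  fail(6) 'a': from fail(0)=0 chase 'a': 0 ⇒ 0;  out=∅∪out(0)=∅
  fail(12) 'd': from fail(0)=0 chase 'd': 0 ⇒ 0;  out=∅∪out(0)=∅
  fail(2) 'cb': from fail(1)=0 chase 'b': 0 ⇒ 0;  out=∅∪out(0)=∅
  fail(7) 'ac': from fail(6)=0 chase 'c': 0 ⇒ 1;  out=∅∪out(1)=∅
  fail(13) 'dc': from fail(12)=0 chase 'c': 0 ⇒ 1;  out=∅∪out(1)=∅
  fail(15) 'cd': from fail(1)=0 chase 'd': 0 ⇒ 12;  out=∅∪out(12)=∅
  fail(17) 'ab': from fail(6)=0 chase 'b': 0 ⇒ 0;  out=∅∪out(0)=∅
  fail(3) 'cbc': from fail(2)=0 chase 'c': 0 ⇒ 1;  out=∅∪out(1)=∅
  fail(8) 'aca': from fail(7)=1 chase 'a': 1→0 ⇒ 6;  out=∅∪out(6)=∅
  fail(14) 'dcd': from fail(13)=1 chase 'd': 1 ⇒ 15;  out={2}∪out(15)={2}
  fail(16) 'cdc': from fail(15)=12 chase 'c': 12 ⇒ 13;  out={3}∪out(13)={3}
  fail(18) 'abc': from fail(17)=0 chase 'c': 0 ⇒ 1;  out=∅∪out(1)=∅
  fail(21) 'dca': from fail(13)=1 chase 'a': 1→0 ⇒ 6;  out=∅∪out(6)=∅
  fail(25) 'acb': from fail(7)=1 chase 'b': 1 ⇒ 2;  out=∅∪out(2)=∅
  fail(27) 'dcb': from fail(13)=1 chase 'b': 1 ⇒ 2;  out={7}∪out(2)={7}
  fail(4) 'cbcb': from fail(3)=1 chase 'b': 1 ⇒ 2;  out=∅∪out(2)=∅
  fail(9) 'acab': from fail(8)=6 chase 'b': 6 ⇒ 17;  out=∅∪out(17)=∅
  fail(19) 'abcb': from fail(18)=1 chase 'b': 1 ⇒ 2;  out=∅∪out(2)=∅
  fail(22) 'dcad': from fail(21)=6 chase 'd': 6→0 ⇒ 12;  out=∅∪out(12)=∅
  fail(26) 'acbd': from fail(25)=2 chase 'd': 2→0 ⇒ 12;  out={6}∪out(12)={6}
  fail(5) 'cbcba': from fail(4)=2 chase 'a': 2→0 ⇒ 6;  out={0}∪out(6)={0}
  fail(10) 'acabd': from fail(9)=17 chase 'd': 17→0 ⇒ 12;  out=∅∪out(12)=∅
  fail(20) 'abcbc': from fail(19)=2 chase 'c': 2 ⇒ 3;  out={4}∪out(3)={4}
  fail(23) 'dcadc': from fail(22)=12 chase 'c': 12 ⇒ 13;  out=∅∪out(13)=∅
  fail(11) 'acabdd': from fail(10)=12 chase 'd': 12→0 ⇒ 12;  out={1}∪out(12)={1}
  fail(24) 'dcadcb': from fail(23)=13 chase 'b': 13 ⇒ 27;  out={5}∪out(27)={5,7}

Run:
pos 0 'b': at 0
pos 1 'c': at 1
pos 2 'a': at 6 (fail-walked)
pos 3 'a': at 6 (fail-walked)
pos 4 'b': at 17
pos 5 'c': at 18
pos 6 'b': at 19
pos 7 'c': at 20  ** P4@[3:7]
pos 8 'd': at 15 (fail-walked)
pos 9 'c': at 16  ** P3@[7:9]
pos 10 'b': at 27 (fail-walked)  ** P7@[8:10]
pos 11 'b': at 0 (fail-walked)
pos 12 'd': at 12
pos 13 'a': at 6 (fail-walked)
pos 14 'd': at 12 (fail-walked)
pos 15 'c': at 13
pos 16 'd': at 14  ** P2@[14:16]
pos 17 'a': at 6 (fail-walked)
pos 18 'a': at 6 (fail-walked)
pos 19 'c': at 7
pos 20 'a': at 8
pos 21 'b': at 9
pos 22 'c': at 18 (fail-walked)
pos 23 'b': at 19
pos 24 'c': at 20  ** P4@[20:24]
pos 25 'c': at 1 (fail-walked)
pos 26 'b': at 2
pos 27 'c': at 3
pos 28 'b': at 4
pos 29 'a': at 5  ** P0@[25:29]
pos 30 'd': at 12 (fail-walked)
pos 31 'c': at 13
pos 32 'd': at 14  ** P2@[30:32]
pos 33 'a': at 6 (fail-walked)
pos 34 'b': at 17
pos 35 'c': at 18
pos 36 'b': at 19
pos 37 'c': at 20  ** P4@[33:37]
pos 38 'd': at 15 (fail-walked)
pos 39 'b': at 0 (fail-walked)

Matches: [[7,4],[9,3],[10,7],[16,2],[24,4],[29,0],[32,2],[37,4]]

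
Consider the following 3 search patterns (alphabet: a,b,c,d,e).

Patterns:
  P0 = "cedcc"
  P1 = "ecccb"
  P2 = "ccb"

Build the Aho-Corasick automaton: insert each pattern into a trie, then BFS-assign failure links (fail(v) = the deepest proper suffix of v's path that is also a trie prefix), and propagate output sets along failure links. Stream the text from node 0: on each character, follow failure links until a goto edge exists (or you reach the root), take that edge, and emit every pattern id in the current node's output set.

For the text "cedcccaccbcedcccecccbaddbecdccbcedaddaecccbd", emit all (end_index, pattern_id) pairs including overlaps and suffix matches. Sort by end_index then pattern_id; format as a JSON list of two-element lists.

Construct AC machine:
Trie (insert patterns):
  n0 'ε': c→1 e→6
  n1 'c': c→11 e→2
  n2 'ce': d→3
  n3 'ced': c→4
  n4 'cedc': c→5
  n5 'cedcc': ·  [P0 ends]
  n6 'e': c→7
  n7 'ec': c→8
  n8 'ecc': c→9
  n9 'eccc': b→10
  n10 'ecccb': ·  [P1 ends]
  n11 'cc': b→12
  n12 'ccb': ·  [P2 ends]

BFS fail/out derivation:
  n1('c'): parent n0 fail=0; on 'c' 0 → fail=0;  out ∅∪∅=∅
  n6('e'): parent n0 fail=0; on 'e' 0 → fail=0;  out ∅∪∅=∅
  n2('ce'): parent n1 fail=0; on 'e' 0 → fail=6;  out ∅∪∅=∅
  n7('ec'): parent n6 fail=0; on 'c' 0 → fail=1;  out ∅∪∅=∅
  n11('cc'): parent n1 fail=0; on 'c' 0 → fail=1;  out ∅∪∅=∅
  n3('ced'): parent n2 fail=6; on 'd' 6→0 → fail=0;  out ∅∪∅=∅
  n8('ecc'): parent n7 fail=1; on 'c' 1 → fail=11;  out ∅∪∅=∅
  n12('ccb'): parent n11 fail=1; on 'b' 1→0 → fail=0;  out {2}∪∅={2}
  n4('cedc'): parent n3 fail=0; on 'c' 0 → fail=1;  out ∅∪∅=∅
  n9('eccc'): parent n8 fail=11; on 'c' 11→1 → fail=11;  out ∅∪∅=∅
  n5('cedcc'): parent n4 fail=1; on 'c' 1 → fail=11;  out {0}∪∅={0}
  n10('ecccb'): parent n9 fail=11; on 'b' 11 → fail=12;  out {1}∪{2}={1,2}

Text stream:
pos 0 'c': at 1
pos 1 'e': at 2
pos 2 'd': at 3
pos 3 'c': at 4
pos 4 'c': at 5  emit P0@[0:4]
pos 5 'c': at 11 (fail-walked)
pos 6 'a': at 0 (fail-walked)
pos 7 'c': at 1
pos 8 'c': at 11
pos 9 'b': at 12  emit P2@[7:9]
pos 10 'c': at 1 (fail-walked)
pos 11 'e': at 2
pos 12 'd': at 3
pos 13 'c': at 4
pos 14 'c': at 5  emit P0@[10:14]
pos 15 'c': at 11 (fail-walked)
pos 16 'e': at 2 (fail-walked)
pos 17 'c': at 7 (fail-walked)
pos 18 'c': at 8
pos 19 'c': at 9
pos 20 'b': at 10  emit P1@[16:20],P2@[18:20]
pos 21 'a': at 0 (fail-walked)
pos 22 'd': at 0
pos 23 'd': at 0
pos 24 'b': at 0
pos 25 'e': at 6
pos 26 'c': at 7
pos 27 'd': at 0 (fail-walked)
pos 28 'c': at 1
pos 29 'c': at 11
pos 30 'b': at 12  emit P2@[28:30]
pos 31 'c': at 1 (fail-walked)
pos 32 'e': at 2
pos 33 'd': at 3
pos 34 'a': at 0 (fail-walked)
pos 35 'd': at 0
pos 36 'd': at 0
pos 37 'a': at 0
pos 38 'e': at 6
pos 39 'c': at 7
pos 40 'c': at 8
pos 41 'c': at 9
pos 42 'b': at 10  emit P1@[38:42],P2@[40:42]
pos 43 'd': at 0 (fail-walked)

Matches: [[4,0],[9,2],[14,0],[20,1],[20,2],[30,2],[42,1],[42,2]]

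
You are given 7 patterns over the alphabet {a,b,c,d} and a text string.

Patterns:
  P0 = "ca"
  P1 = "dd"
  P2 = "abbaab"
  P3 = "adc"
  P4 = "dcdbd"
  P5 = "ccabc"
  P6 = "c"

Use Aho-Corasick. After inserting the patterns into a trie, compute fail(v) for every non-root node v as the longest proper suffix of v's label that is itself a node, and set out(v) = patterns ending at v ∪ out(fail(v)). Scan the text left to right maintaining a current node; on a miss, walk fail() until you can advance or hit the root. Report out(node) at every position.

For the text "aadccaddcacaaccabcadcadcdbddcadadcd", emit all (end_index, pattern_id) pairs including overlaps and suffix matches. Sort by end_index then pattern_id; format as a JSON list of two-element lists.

Build:
Trie nodes:
  0='ε' goto a→5 c→1 d→3
  1='c' goto a→2 c→17  ←P6
  2='ca' goto ·  ←P0
  3='d' goto c→13 d→4
  4='dd' goto ·  ←P1
  5='a' goto b→6 d→11
  6='ab' goto b→7
  7='abb' goto a→8
  8='abba' goto a→9
  9='abbaa' goto b→10
  10='abbaab' goto ·  ←P2
  11='ad' goto c→12
  12='adc' goto ·  ←P3
  13='dc' goto d→14
  14='dcd' goto b→15
  15='dcdb' goto d→16
  16='dcdbd' goto ·  ←P4
  17='cc' goto a→18
  18='cca' goto b→19
  19='ccab' goto c→20
  20='ccabc' goto ·  ←P5

Failure links (BFS by depth):
  n1('c'): parent n0 fail=0; on 'c' 0 → fail=0;  out {6}∪∅={6}
  n3('d'): parent n0 fail=0; on 'd' 0 → fail=0;  out ∅∪∅=∅
  n5('a'): parent n0 fail=0; on 'a' 0 → fail=0;  out ∅∪∅=∅
  n2('ca'): parent n1 fail=0; on 'a' 0 → fail=5;  out {0}∪∅={0}
  n4('dd'): parent n3 fail=0; on 'd' 0 → fail=3;  out {1}∪∅={1}
  n6('ab'): parent n5 fail=0; on 'b' 0 → fail=0;  out ∅∪∅=∅
  n11('ad'): parent n5 fail=0; on 'd' 0 → fail=3;  out ∅∪∅=∅
  n13('dc'): parent n3 fail=0; on 'c' 0 → fail=1;  out ∅∪{6}={6}
  n17('cc'): parent n1 fail=0; on 'c' 0 → fail=1;  out ∅∪{6}={6}
  n7('abb'): parent n6 fail=0; on 'b' 0 → fail=0;  out ∅∪∅=∅
  n12('adc'): parent n11 fail=3; on 'c' 3 → fail=13;  out {3}∪{6}={3,6}
  n14('dcd'): parent n13 fail=1; on 'd' 1→0 → fail=3;  out ∅∪∅=∅
  n18('cca'): parent n17 fail=1; on 'a' 1 → fail=2;  out ∅∪{0}={0}
  n8('abba'): parent n7 fail=0; on 'a' 0 → fail=5;  out ∅∪∅=∅
  n15('dcdb'): parent n14 fail=3; on 'b' 3→0 → fail=0;  out ∅∪∅=∅
  n19('ccab'): parent n18 fail=2; on 'b' 2→5 → fail=6;  out ∅∪∅=∅
  n9('abbaa'): parent n8 fail=5; on 'a' 5→0 → fail=5;  out ∅∪∅=∅
  n16('dcdbd'): parent n15 fail=0; on 'd' 0 → fail=3;  out {4}∪∅={4}
  n20('ccabc'): parent n19 fail=6; on 'c' 6→0 → fail=1;  out {5}∪{6}={5,6}
  n10('abbaab'): parent n9 fail=5; on 'b' 5 → fail=6;  out {2}∪∅={2}

Text stream:
[0] read 'a'  n0⇒n5
[1] read 'a'  n5⇒n5 (fail-walked)
[2] read 'd'  n5⇒n11
[3] read 'c'  n11⇒n12  ** P3@[1:3],P6@[3:3]
[4] read 'c'  n12⇒n17 (fail-walked)  ** P6@[4:4]
[5] read 'a'  n17⇒n18  ** P0@[4:5]
[6] read 'd'  n18⇒n11 (fail-walked)
[7] read 'd'  n11⇒n4 (fail-walked)  ** P1@[6:7]
[8] read 'c'  n4⇒n13 (fail-walked)  ** P6@[8:8]
[9] read 'a'  n13⇒n2 (fail-walked)  ** P0@[8:9]
[10] read 'c'  n2⇒n1 (fail-walked)  ** P6@[10:10]
[11] read 'a'  n1⇒n2  ** P0@[10:11]
[12] read 'a'  n2⇒n5 (fail-walked)
[13] read 'c'  n5⇒n1 (fail-walked)  ** P6@[13:13]
[14] read 'c'  n1⇒n17  ** P6@[14:14]
[15] read 'a'  n17⇒n18  ** P0@[14:15]
[16] read 'b'  n18⇒n19
[17] read 'c'  n19⇒n20  ** P5@[13:17],P6@[17:17]
[18] read 'a'  n20⇒n2 (fail-walked)  ** P0@[17:18]
[19] read 'd'  n2⇒n11 (fail-walked)
[20] read 'c'  n11⇒n12  ** P3@[18:20],P6@[20:20]
[21] read 'a'  n12⇒n2 (fail-walked)  ** P0@[20:21]
[22] read 'd'  n2⇒n11 (fail-walked)
[23] read 'c'  n11⇒n12  ** P3@[21:23],P6@[23:23]
[24] read 'd'  n12⇒n14 (fail-walked)
[25] read 'b'  n14⇒n15
[26] read 'd'  n15⇒n16  ** P4@[22:26]
[27] read 'd'  n16⇒n4 (fail-walked)  ** P1@[26:27]
[28] read 'c'  n4⇒n13 (fail-walked)  ** P6@[28:28]
[29] read 'a'  n13⇒n2 (fail-walked)  ** P0@[28:29]
[30] read 'd'  n2⇒n11 (fail-walked)
[31] read 'a'  n11⇒n5 (fail-walked)
[32] read 'd'  n5⇒n11
[33] read 'c'  n11⇒n12  ** P3@[31:33],P6@[33:33]
[34] read 'd'  n12⇒n14 (fail-walked)

Matches: [[3,3],[3,6],[4,6],[5,0],[7,1],[8,6],[9,0],[10,6],[11,0],[13,6],[14,6],[15,0],[17,5],[17,6],[18,0],[20,3],[20,6],[21,0],[23,3],[23,6],[26,4],[27,1],[28,6],[29,0],[33,3],[33,6]]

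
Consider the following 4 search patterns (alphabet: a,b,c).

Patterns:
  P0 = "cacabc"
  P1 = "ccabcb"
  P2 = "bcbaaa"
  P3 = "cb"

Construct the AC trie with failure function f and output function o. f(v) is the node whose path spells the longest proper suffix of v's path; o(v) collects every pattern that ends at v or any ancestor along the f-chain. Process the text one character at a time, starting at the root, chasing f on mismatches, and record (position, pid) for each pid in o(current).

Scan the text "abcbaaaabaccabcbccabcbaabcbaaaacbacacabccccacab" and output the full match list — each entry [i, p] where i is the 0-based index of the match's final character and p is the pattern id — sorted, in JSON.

Build:
Trie (insert patterns):
  n0 'ε': b→12 c→1
  n1 'c': a→2 b→18 c→7
  n2 'ca': c→3
  n3 'cac': a→4
  n4 'caca': b→5
  n5 'cacab': c→6
  n6 'cacabc': ·  [P0 ends]
  n7 'cc': a→8
  n8 'cca': b→9
  n9 'ccab': c→10
  n10 'ccabc': b→11
  n11 'ccabcb': ·  [P1 ends]
  n12 'b': c→13
  n13 'bc': b→14
  n14 'bcb': a→15
  n15 'bcba': a→16
  n16 'bcbaa': a→17
  n17 'bcbaaa': ·  [P2 ends]
  n18 'cb': ·  [P3 ends]

Failure links (BFS by depth):
  fail(1) 'c': from fail(0)=0 chase 'c': 0 ⇒ 0;  out=∅∪out(0)=∅
  fail(12) 'b': from fail(0)=0 chase 'b': 0 ⇒ 0;  out=∅∪out(0)=∅
  fail(2) 'ca': from fail(1)=0 chase 'a': 0 ⇒ 0;  out=∅∪out(0)=∅
  fail(7) 'cc': from fail(1)=0 chase 'c': 0 ⇒ 1;  out=∅∪out(1)=∅
  fail(13) 'bc': from fail(12)=0 chase 'c': 0 ⇒ 1;  out=∅∪out(1)=∅
  fail(18) 'cb': from fail(1)=0 chase 'b': 0 ⇒ 12;  out={3}∪out(12)={3}
  fail(3) 'cac': from fail(2)=0 chase 'c': 0 ⇒ 1;  out=∅∪out(1)=∅
  fail(8) 'cca': from fail(7)=1 chase 'a': 1 ⇒ 2;  out=∅∪out(2)=∅
  fail(14) 'bcb': from fail(13)=1 chase 'b': 1 ⇒ 18;  out=∅∪out(18)={3}
  fail(4) 'caca': from fail(3)=1 chase 'a': 1 ⇒ 2;  out=∅∪out(2)=∅
  fail(9) 'ccab': from fail(8)=2 chase 'b': 2→0 ⇒ 12;  out=∅∪out(12)=∅
  fail(15) 'bcba': from fail(14)=18 chase 'a': 18→12→0 ⇒ 0;  out=∅∪out(0)=∅
  fail(5) 'cacab': from fail(4)=2 chase 'b': 2→0 ⇒ 12;  out=∅∪out(12)=∅
  fail(10) 'ccabc': from fail(9)=12 chase 'c': 12 ⇒ 13;  out=∅∪out(13)=∅
  fail(16) 'bcbaa': from fail(15)=0 chase 'a': 0 ⇒ 0;  out=∅∪out(0)=∅
  fail(6) 'cacabc': from fail(5)=12 chase 'c': 12 ⇒ 13;  out={0}∪out(13)={0}
  fail(11) 'ccabcb': from fail(10)=13 chase 'b': 13 ⇒ 14;  out={1}∪out(14)={1,3}
  fail(17) 'bcbaaa': from fail(16)=0 chase 'a': 0 ⇒ 0;  out={2}∪out(0)={2}

Scan:
pos 0 'a': at 0
pos 1 'b': at 12
pos 2 'c': at 13
pos 3 'b': at 14  emit P3@[2:3]
pos 4 'a': at 15
pos 5 'a': at 16
pos 6 'a': at 17  emit P2@[1:6]
pos 7 'a': at 0 ·f
pos 8 'b': at 12
pos 9 'a': at 0 ·f
pos 10 'c': at 1
pos 11 'c': at 7
pos 12 'a': at 8
pos 13 'b': at 9
pos 14 'c': at 10
pos 15 'b': at 11  emit P1@[10:15],P3@[14:15]
pos 16 'c': at 13 ·f
pos 17 'c': at 7 ·f
pos 18 'a': at 8
pos 19 'b': at 9
pos 20 'c': at 10
pos 21 'b': at 11  emit P1@[16:21],P3@[20:21]
pos 22 'a': at 15 ·f
pos 23 'a': at 16
pos 24 'b': at 12 ·f
pos 25 'c': at 13
pos 26 'b': at 14  emit P3@[25:26]
pos 27 'a': at 15
pos 28 'a': at 16
pos 29 'a': at 17  emit P2@[24:29]
pos 30 'a': at 0 ·f
pos 31 'c': at 1
pos 32 'b': at 18  emit P3@[31:32]
pos 33 'a': at 0 ·f
pos 34 'c': at 1
pos 35 'a': at 2
pos 36 'c': at 3
pos 37 'a': at 4
pos 38 'b': at 5
pos 39 'c': at 6  emit P0@[34:39]
pos 40 'c': at 7 ·f
pos 41 'c': at 7 ·f
pos 42 'c': at 7 ·f
pos 43 'a': at 8
pos 44 'c': at 3 ·f
pos 45 'a': at 4
pos 46 'b': at 5

Result: [[3,3],[6,2],[15,1],[15,3],[21,1],[21,3],[26,3],[29,2],[32,3],[39,0]]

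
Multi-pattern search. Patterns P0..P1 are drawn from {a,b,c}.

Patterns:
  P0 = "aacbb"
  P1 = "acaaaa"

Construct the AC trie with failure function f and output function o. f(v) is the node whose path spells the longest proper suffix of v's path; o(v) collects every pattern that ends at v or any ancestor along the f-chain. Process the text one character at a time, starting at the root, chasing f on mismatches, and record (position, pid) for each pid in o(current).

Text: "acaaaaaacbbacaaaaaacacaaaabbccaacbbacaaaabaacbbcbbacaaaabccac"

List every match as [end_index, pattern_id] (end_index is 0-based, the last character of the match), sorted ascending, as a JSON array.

Build automaton:
Trie (insert patterns):
  0='ε' goto a→1
  1='a' goto a→2 c→6
  2='aa' goto c→3
  3='aac' goto b→4
  4='aacb' goto b→5
  5='aacbb' goto ·  [P0 ends]
  6='ac' goto a→7
  7='aca' goto a→8
  8='acaa' goto a→9
  9='acaaa' goto a→10
  10='acaaaa' goto ·  [P1 ends]

Failure links (BFS by depth):
  fail(1) 'a': from fail(0)=0 chase 'a': 0 ⇒ 0;  out=∅∪out(0)=∅
  fail(2) 'aa': from fail(1)=0 chase 'a': 0 ⇒ 1;  out=∅∪out(1)=∅
  fail(6) 'ac': from fail(1)=0 chase 'c': 0 ⇒ 0;  out=∅∪out(0)=∅
  fail(3) 'aac': from fail(2)=1 chase 'c': 1 ⇒ 6;  out=∅∪out(6)=∅
  fail(7) 'aca': from fail(6)=0 chase 'a': 0 ⇒ 1;  out=∅∪out(1)=∅
  fail(4) 'aacb': from fail(3)=6 chase 'b': 6→0 ⇒ 0;  out=∅∪out(0)=∅
  fail(8) 'acaa': from fail(7)=1 chase 'a': 1 ⇒ 2;  out=∅∪out(2)=∅
  fail(5) 'aacbb': from fail(4)=0 chase 'b': 0 ⇒ 0;  out={0}∪out(0)={0}
  fail(9) 'acaaa': from fail(8)=2 chase 'a': 2→1 ⇒ 2;  out=∅∪out(2)=∅
  fail(10) 'acaaaa': from fail(9)=2 chase 'a': 2→1 ⇒ 2;  out={1}∪out(2)={1}

Run:
pos 0 'a': at 1
pos 1 'c': at 6
pos 2 'a': at 7
pos 3 'a': at 8
pos 4 'a': at 9
pos 5 'a': at 10  emit P1@[0:5]
pos 6 'a': at 2 (fail-walked)
pos 7 'a': at 2 (fail-walked)
pos 8 'c': at 3
pos 9 'b': at 4
pos 10 'b': at 5  emit P0@[6:10]
pos 11 'a': at 1 (fail-walked)
pos 12 'c': at 6
pos 13 'a': at 7
pos 14 'a': at 8
pos 15 'a': at 9
pos 16 'a': at 10  emit P1@[11:16]
pos 17 'a': at 2 (fail-walked)
pos 18 'a': at 2 (fail-walked)
pos 19 'c': at 3
pos 20 'a': at 7 (fail-walked)
pos 21 'c': at 6 (fail-walked)
pos 22 'a': at 7
pos 23 'a': at 8
pos 24 'a': at 9
pos 25 'a': at 10  emit P1@[20:25]
pos 26 'b': at 0 (fail-walked)
pos 27 'b': at 0
pos 28 'c': at 0
pos 29 'c': at 0
pos 30 'a': at 1
pos 31 'a': at 2
pos 32 'c': at 3
pos 33 'b': at 4
pos 34 'b': at 5  emit P0@[30:34]
pos 35 'a': at 1 (fail-walked)
pos 36 'c': at 6
pos 37 'a': at 7
pos 38 'a': at 8
pos 39 'a': at 9
pos 40 'a': at 10  emit P1@[35:40]
pos 41 'b': at 0 (fail-walked)
pos 42 'a': at 1
pos 43 'a': at 2
pos 44 'c': at 3
pos 45 'b': at 4
pos 46 'b': at 5  emit P0@[42:46]
pos 47 'c': at 0 (fail-walked)
pos 48 'b': at 0
pos 49 'b': at 0
pos 50 'a': at 1
pos 51 'c': at 6
pos 52 'a': at 7
pos 53 'a': at 8
pos 54 'a': at 9
pos 55 'a': at 10  emit P1@[50:55]
pos 56 'b': at 0 (fail-walked)
pos 57 'c': at 0
pos 58 'c': at 0
pos 59 'a': at 1
pos 60 'c': at 6

Result: [[5,1],[10,0],[16,1],[25,1],[34,0],[40,1],[46,0],[55,1]]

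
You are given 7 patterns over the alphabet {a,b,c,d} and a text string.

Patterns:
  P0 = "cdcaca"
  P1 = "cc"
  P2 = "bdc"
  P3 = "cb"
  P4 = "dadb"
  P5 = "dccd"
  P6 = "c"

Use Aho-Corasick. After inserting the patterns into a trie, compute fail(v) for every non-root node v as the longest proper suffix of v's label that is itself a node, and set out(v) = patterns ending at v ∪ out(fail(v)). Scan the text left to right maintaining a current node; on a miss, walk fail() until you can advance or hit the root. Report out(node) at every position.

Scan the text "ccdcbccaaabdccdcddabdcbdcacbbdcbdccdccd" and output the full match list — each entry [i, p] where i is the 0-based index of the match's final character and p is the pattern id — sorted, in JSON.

Build:
Trie nodes:
  n0 'ε': b→8 c→1 d→12
  n1 'c': b→11 c→7 d→2  [P6 ends]
  n2 'cd': c→3
  n3 'cdc': a→4
  n4 'cdca': c→5
  n5 'cdcac': a→6
  n6 'cdcaca': ·  [P0 ends]
  n7 'cc': ·  [P1 ends]
  n8 'b': d→9
  n9 'bd': c→10
  n10 'bdc': ·  [P2 ends]
  n11 'cb': ·  [P3 ends]
  n12 'd': a→13 c→16
  n13 'da': d→14
  n14 'dad': b→15
  n15 'dadb': ·  [P4 ends]
  n16 'dc': c→17
  n17 'dcc': d→18
  n18 'dccd': ·  [P5 ends]

BFS fail/out derivation:
  fail(1) 'c': from fail(0)=0 chase 'c': 0 ⇒ 0;  out={6}∪out(0)={6}
  fail(8) 'b': from fail(0)=0 chase 'b': 0 ⇒ 0;  out=∅∪out(0)=∅
  fail(12) 'd': from fail(0)=0 chase 'd': 0 ⇒ 0;  out=∅∪out(0)=∅
  fail(2) 'cd': from fail(1)=0 chase 'd': 0 ⇒ 12;  out=∅∪out(12)=∅
  fail(7) 'cc': from fail(1)=0 chase 'c': 0 ⇒ 1;  out={1}∪out(1)={1,6}
  fail(9) 'bd': from fail(8)=0 chase 'd': 0 ⇒ 12;  out=∅∪out(12)=∅
  fail(11) 'cb': from fail(1)=0 chase 'b': 0 ⇒ 8;  out={3}∪out(8)={3}
  fail(13) 'da': from fail(12)=0 chase 'a': 0 ⇒ 0;  out=∅∪out(0)=∅
  fail(16) 'dc': from fail(12)=0 chase 'c': 0 ⇒ 1;  out=∅∪out(1)={6}
  fail(3) 'cdc': from fail(2)=12 chase 'c': 12 ⇒ 16;  out=∅∪out(16)={6}
  fail(10) 'bdc': from fail(9)=12 chase 'c': 12 ⇒ 16;  out={2}∪out(16)={2,6}
  fail(14) 'dad': from fail(13)=0 chase 'd': 0 ⇒ 12;  out=∅∪out(12)=∅
  fail(17) 'dcc': from fail(16)=1 chase 'c': 1 ⇒ 7;  out=∅∪out(7)={1,6}
  fail(4) 'cdca': from fail(3)=16 chase 'a': 16→1→0 ⇒ 0;  out=∅∪out(0)=∅
  fail(15) 'dadb': from fail(14)=12 chase 'b': 12→0 ⇒ 8;  out={4}∪out(8)={4}
  fail(18) 'dccd': from fail(17)=7 chase 'd': 7→1 ⇒ 2;  out={5}∪out(2)={5}
  fail(5) 'cdcac': from fail(4)=0 chase 'c': 0 ⇒ 1;  out=∅∪out(1)={6}
  fail(6) 'cdcaca': from fail(5)=1 chase 'a': 1→0 ⇒ 0;  out={0}∪out(0)={0}

Text stream:
pos 0 'c': at 1  → match P6@[0:0]
pos 1 'c': at 7  → match P1@[0:1],P6@[1:1]
pos 2 'd': at 2 (via fail)
pos 3 'c': at 3  → match P6@[3:3]
pos 4 'b': at 11 (via fail)  → match P3@[3:4]
pos 5 'c': at 1 (via fail)  → match P6@[5:5]
pos 6 'c': at 7  → match P1@[5:6],P6@[6:6]
pos 7 'a': at 0 (via fail)
pos 8 'a': at 0
pos 9 'a': at 0
pos 10 'b': at 8
pos 11 'd': at 9
pos 12 'c': at 10  → match P2@[10:12],P6@[12:12]
pos 13 'c': at 17 (via fail)  → match P1@[12:13],P6@[13:13]
pos 14 'd': at 18  → match P5@[11:14]
pos 15 'c': at 3 (via fail)  → match P6@[15:15]
pos 16 'd': at 2 (via fail)
pos 17 'd': at 12 (via fail)
pos 18 'a': at 13
pos 19 'b': at 8 (via fail)
pos 20 'd': at 9
pos 21 'c': at 10  → match P2@[19:21],P6@[21:21]
pos 22 'b': at 11 (via fail)  → match P3@[21:22]
pos 23 'd': at 9 (via fail)
pos 24 'c': at 10  → match P2@[22:24],P6@[24:24]
pos 25 'a': at 0 (via fail)
pos 26 'c': at 1  → match P6@[26:26]
pos 27 'b': at 11  → match P3@[26:27]
pos 28 'b': at 8 (via fail)
pos 29 'd': at 9
pos 30 'c': at 10  → match P2@[28:30],P6@[30:30]
pos 31 'b': at 11 (via fail)  → match P3@[30:31]
pos 32 'd': at 9 (via fail)
pos 33 'c': at 10  → match P2@[31:33],P6@[33:33]
pos 34 'c': at 17 (via fail)  → match P1@[33:34],P6@[34:34]
pos 35 'd': at 18  → match P5@[32:35]
pos 36 'c': at 3 (via fail)  → match P6@[36:36]
pos 37 'c': at 17 (via fail)  → match P1@[36:37],P6@[37:37]
pos 38 'd': at 18  → match P5@[35:38]

Matches: [[0,6],[1,1],[1,6],[3,6],[4,3],[5,6],[6,1],[6,6],[12,2],[12,6],[13,1],[13,6],[14,5],[15,6],[21,2],[21,6],[22,3],[24,2],[24,6],[26,6],[27,3],[30,2],[30,6],[31,3],[33,2],[33,6],[34,1],[34,6],[35,5],[36,6],[37,1],[37,6],[38,5]]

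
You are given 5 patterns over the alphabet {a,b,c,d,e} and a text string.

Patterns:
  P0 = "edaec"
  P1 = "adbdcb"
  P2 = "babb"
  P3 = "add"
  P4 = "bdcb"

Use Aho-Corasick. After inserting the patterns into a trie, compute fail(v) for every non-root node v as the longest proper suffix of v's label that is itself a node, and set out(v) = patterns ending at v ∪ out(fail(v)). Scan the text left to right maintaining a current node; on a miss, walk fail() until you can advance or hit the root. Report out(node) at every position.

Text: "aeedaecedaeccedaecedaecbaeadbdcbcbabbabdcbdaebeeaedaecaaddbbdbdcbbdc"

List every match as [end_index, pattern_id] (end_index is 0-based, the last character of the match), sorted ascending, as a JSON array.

Build:
Trie (insert patterns):
  0='ε' goto a→6 b→12 e→1
  1='e' goto d→2
  2='ed' goto a→3
  3='eda' goto e→4
  4='edae' goto c→5
  5='edaec' goto ·  [P0 ends]
  6='a' goto d→7
  7='ad' goto b→8 d→16
  8='adb' goto d→9
  9='adbd' goto c→10
  10='adbdc' goto b→11
  11='adbdcb' goto ·  [P1 ends]
  12='b' goto a→13 d→17
  13='ba' goto b→14
  14='bab' goto b→15
  15='babb' goto ·  [P2 ends]
  16='add' goto ·  [P3 ends]
  17='bd' goto c→18
  18='bdc' goto b→19
  19='bdcb' goto ·  [P4 ends]

BFS fail/out derivation:
  fail(1) 'e': from fail(0)=0 chase 'e': 0 ⇒ 0;  out=∅∪out(0)=∅
  fail(6) 'a': from fail(0)=0 chase 'a': 0 ⇒ 0;  out=∅∪out(0)=∅
  fail(12) 'b': from fail(0)=0 chase 'b': 0 ⇒ 0;  out=∅∪out(0)=∅
  fail(2) 'ed': from fail(1)=0 chase 'd': 0 ⇒ 0;  out=∅∪out(0)=∅
  fail(7) 'ad': from fail(6)=0 chase 'd': 0 ⇒ 0;  out=∅∪out(0)=∅
  fail(13) 'ba': from fail(12)=0 chase 'a': 0 ⇒ 6;  out=∅∪out(6)=∅
  fail(17) 'bd': from fail(12)=0 chase 'd': 0 ⇒ 0;  out=∅∪out(0)=∅
  fail(3) 'eda': from fail(2)=0 chase 'a': 0 ⇒ 6;  out=∅∪out(6)=∅
  fail(8) 'adb': from fail(7)=0 chase 'b': 0 ⇒ 12;  out=∅∪out(12)=∅
  fail(14) 'bab': from fail(13)=6 chase 'b': 6→0 ⇒ 12;  out=∅∪out(12)=∅
  fail(16) 'add': from fail(7)=0 chase 'd': 0 ⇒ 0;  out={3}∪out(0)={3}
  fail(18) 'bdc': from fail(17)=0 chase 'c': 0 ⇒ 0;  out=∅∪out(0)=∅
  fail(4) 'edae': from fail(3)=6 chase 'e': 6→0 ⇒ 1;  out=∅∪out(1)=∅
  fail(9) 'adbd': from fail(8)=12 chase 'd': 12 ⇒ 17;  out=∅∪out(17)=∅
  fail(15) 'babb': from fail(14)=12 chase 'b': 12→0 ⇒ 12;  out={2}∪out(12)={2}
  fail(19) 'bdcb': from fail(18)=0 chase 'b': 0 ⇒ 12;  out={4}∪out(12)={4}
  fail(5) 'edaec': from fail(4)=1 chase 'c': 1→0 ⇒ 0;  out={0}∪out(0)={0}
  fail(10) 'adbdc': from fail(9)=17 chase 'c': 17 ⇒ 18;  out=∅∪out(18)=∅
  fail(11) 'adbdcb': from fail(10)=18 chase 'b': 18 ⇒ 19;  out={1}∪out(19)={1,4}

Run:
[0] read 'a'  n0⇒n6
[1] read 'e'  n6⇒n1 (fail-walked)
[2] read 'e'  n1⇒n1 (fail-walked)
[3] read 'd'  n1⇒n2
[4] read 'a'  n2⇒n3
[5] read 'e'  n3⇒n4
[6] read 'c'  n4⇒n5  emit P0@[2:6]
[7] read 'e'  n5⇒n1 (fail-walked)
[8] read 'd'  n1⇒n2
[9] read 'a'  n2⇒n3
[10] read 'e'  n3⇒n4
[11] read 'c'  n4⇒n5  emit P0@[7:11]
[12] read 'c'  n5⇒n0 (fail-walked)
[13] read 'e'  n0⇒n1
[14] read 'd'  n1⇒n2
[15] read 'a'  n2⇒n3
[16] read 'e'  n3⇒n4
[17] read 'c'  n4⇒n5  emit P0@[13:17]
[18] read 'e'  n5⇒n1 (fail-walked)
[19] read 'd'  n1⇒n2
[20] read 'a'  n2⇒n3
[21] read 'e'  n3⇒n4
[22] read 'c'  n4⇒n5  emit P0@[18:22]
[23] read 'b'  n5⇒n12 (fail-walked)
[24] read 'a'  n12⇒n13
[25] read 'e'  n13⇒n1 (fail-walked)
[26] read 'a'  n1⇒n6 (fail-walked)
[27] read 'd'  n6⇒n7
[28] read 'b'  n7⇒n8
[29] read 'd'  n8⇒n9
[30] read 'c'  n9⇒n10
[31] read 'b'  n10⇒n11  emit P1@[26:31],P4@[28:31]
[32] read 'c'  n11⇒n0 (fail-walked)
[33] read 'b'  n0⇒n12
[34] read 'a'  n12⇒n13
[35] read 'b'  n13⇒n14
[36] read 'b'  n14⇒n15  emit P2@[33:36]
[37] read 'a'  n15⇒n13 (fail-walked)
[38] read 'b'  n13⇒n14
[39] read 'd'  n14⇒n17 (fail-walked)
[40] read 'c'  n17⇒n18
[41] read 'b'  n18⇒n19  emit P4@[38:41]
[42] read 'd'  n19⇒n17 (fail-walked)
[43] read 'a'  n17⇒n6 (fail-walked)
[44] read 'e'  n6⇒n1 (fail-walked)
[45] read 'b'  n1⇒n12 (fail-walked)
[46] read 'e'  n12⇒n1 (fail-walked)
[47] read 'e'  n1⇒n1 (fail-walked)
[48] read 'a'  n1⇒n6 (fail-walked)
[49] read 'e'  n6⇒n1 (fail-walked)
[50] read 'd'  n1⇒n2
[51] read 'a'  n2⇒n3
[52] read 'e'  n3⇒n4
[53] read 'c'  n4⇒n5  emit P0@[49:53]
[54] read 'a'  n5⇒n6 (fail-walked)
[55] read 'a'  n6⇒n6 (fail-walked)
[56] read 'd'  n6⇒n7
[57] read 'd'  n7⇒n16  emit P3@[55:57]
[58] read 'b'  n16⇒n12 (fail-walked)
[59] read 'b'  n12⇒n12 (fail-walked)
[60] read 'd'  n12⇒n17
[61] read 'b'  n17⇒n12 (fail-walked)
[62] read 'd'  n12⇒n17
[63] read 'c'  n17⇒n18
[64] read 'b'  n18⇒n19  emit P4@[61:64]
[65] read 'b'  n19⇒n12 (fail-walked)
[66] read 'd'  n12⇒n17
[67] read 'c'  n17⇒n18

Matches: [[6,0],[11,0],[17,0],[22,0],[31,1],[31,4],[36,2],[41,4],[53,0],[57,3],[64,4]]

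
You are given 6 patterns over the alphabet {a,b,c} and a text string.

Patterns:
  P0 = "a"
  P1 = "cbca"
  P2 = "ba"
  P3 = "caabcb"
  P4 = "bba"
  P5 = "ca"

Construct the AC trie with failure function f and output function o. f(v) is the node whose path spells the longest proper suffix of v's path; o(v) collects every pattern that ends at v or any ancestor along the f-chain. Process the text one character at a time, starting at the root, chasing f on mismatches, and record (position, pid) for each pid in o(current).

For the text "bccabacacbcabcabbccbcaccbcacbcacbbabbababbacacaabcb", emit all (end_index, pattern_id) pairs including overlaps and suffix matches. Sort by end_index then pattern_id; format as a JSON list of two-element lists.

Construct AC machine:
Trie nodes:
  n0 'ε': a→1 b→6 c→2
  n1 'a': ·  ←P0
  n2 'c': a→8 b→3
  n3 'cb': c→4
  n4 'cbc': a→5
  n5 'cbca': ·  ←P1
  n6 'b': a→7 b→13
  n7 'ba': ·  ←P2
  n8 'ca': a→9  ←P5
  n9 'caa': b→10
  n10 'caab': c→11
  n11 'caabc': b→12
  n12 'caabcb': ·  ←P3
  n13 'bb': a→14
  n14 'bba': ·  ←P4

Failure links (BFS by depth):
  fail(1) 'a': from fail(0)=0 chase 'a': 0 ⇒ 0;  out={0}∪out(0)={0}
  fail(2) 'c': from fail(0)=0 chase 'c': 0 ⇒ 0;  out=∅∪out(0)=∅
  fail(6) 'b': from fail(0)=0 chase 'b': 0 ⇒ 0;  out=∅∪out(0)=∅
  fail(3) 'cb': from fail(2)=0 chase 'b': 0 ⇒ 6;  out=∅∪out(6)=∅
  fail(7) 'ba': from fail(6)=0 chase 'a': 0 ⇒ 1;  out={2}∪out(1)={0,2}
  fail(8) 'ca': from fail(2)=0 chase 'a': 0 ⇒ 1;  out={5}∪out(1)={0,5}
  fail(13) 'bb': from fail(6)=0 chase 'b': 0 ⇒ 6;  out=∅∪out(6)=∅
  fail(4) 'cbc': from fail(3)=6 chase 'c': 6→0 ⇒ 2;  out=∅∪out(2)=∅
  fail(9) 'caa': from fail(8)=1 chase 'a': 1→0 ⇒ 1;  out=∅∪out(1)={0}
  fail(14) 'bba': from fail(13)=6 chase 'a': 6 ⇒ 7;  out={4}∪out(7)={0,2,4}
  fail(5) 'cbca': from fail(4)=2 chase 'a': 2 ⇒ 8;  out={1}∪out(8)={0,1,5}
  fail(10) 'caab': from fail(9)=1 chase 'b': 1→0 ⇒ 6;  out=∅∪out(6)=∅
  fail(11) 'caabc': from fail(10)=6 chase 'c': 6→0 ⇒ 2;  out=∅∪out(2)=∅
  fail(12) 'caabcb': from fail(11)=2 chase 'b': 2 ⇒ 3;  out={3}∪out(3)={3}

Run:
pos 0 'b': at 6
pos 1 'c': at 2 (fail-walked)
pos 2 'c': at 2 (fail-walked)
pos 3 'a': at 8  emit P0@[3:3],P5@[2:3]
pos 4 'b': at 6 (fail-walked)
pos 5 'a': at 7  emit P0@[5:5],P2@[4:5]
pos 6 'c': at 2 (fail-walked)
pos 7 'a': at 8  emit P0@[7:7],P5@[6:7]
pos 8 'c': at 2 (fail-walked)
pos 9 'b': at 3
pos 10 'c': at 4
pos 11 'a': at 5  emit P0@[11:11],P1@[8:11],P5@[10:11]
pos 12 'b': at 6 (fail-walked)
pos 13 'c': at 2 (fail-walked)
pos 14 'a': at 8  emit P0@[14:14],P5@[13:14]
pos 15 'b': at 6 (fail-walked)
pos 16 'b': at 13
pos 17 'c': at 2 (fail-walked)
pos 18 'c': at 2 (fail-walked)
pos 19 'b': at 3
pos 20 'c': at 4
pos 21 'a': at 5  emit P0@[21:21],P1@[18:21],P5@[20:21]
pos 22 'c': at 2 (fail-walked)
pos 23 'c': at 2 (fail-walked)
pos 24 'b': at 3
pos 25 'c': at 4
pos 26 'a': at 5  emit P0@[26:26],P1@[23:26],P5@[25:26]
pos 27 'c': at 2 (fail-walked)
pos 28 'b': at 3
pos 29 'c': at 4
pos 30 'a': at 5  emit P0@[30:30],P1@[27:30],P5@[29:30]
pos 31 'c': at 2 (fail-walked)
pos 32 'b': at 3
pos 33 'b': at 13 (fail-walked)
pos 34 'a': at 14  emit P0@[34:34],P2@[33:34],P4@[32:34]
pos 35 'b': at 6 (fail-walked)
pos 36 'b': at 13
pos 37 'a': at 14  emit P0@[37:37],P2@[36:37],P4@[35:37]
pos 38 'b': at 6 (fail-walked)
pos 39 'a': at 7  emit P0@[39:39],P2@[38:39]
pos 40 'b': at 6 (fail-walked)
pos 41 'b': at 13
pos 42 'a': at 14  emit P0@[42:42],P2@[41:42],P4@[40:42]
pos 43 'c': at 2 (fail-walked)
pos 44 'a': at 8  emit P0@[44:44],P5@[43:44]
pos 45 'c': at 2 (fail-walked)
pos 46 'a': at 8  emit P0@[46:46],P5@[45:46]
pos 47 'a': at 9  emit P0@[47:47]
pos 48 'b': at 10
pos 49 'c': at 11
pos 50 'b': at 12  emit P3@[45:50]

All matches (sorted): [[3,0],[3,5],[5,0],[5,2],[7,0],[7,5],[11,0],[11,1],[11,5],[14,0],[14,5],[21,0],[21,1],[21,5],[26,0],[26,1],[26,5],[30,0],[30,1],[30,5],[34,0],[34,2],[34,4],[37,0],[37,2],[37,4],[39,0],[39,2],[42,0],[42,2],[42,4],[44,0],[44,5],[46,0],[46,5],[47,0],[50,3]]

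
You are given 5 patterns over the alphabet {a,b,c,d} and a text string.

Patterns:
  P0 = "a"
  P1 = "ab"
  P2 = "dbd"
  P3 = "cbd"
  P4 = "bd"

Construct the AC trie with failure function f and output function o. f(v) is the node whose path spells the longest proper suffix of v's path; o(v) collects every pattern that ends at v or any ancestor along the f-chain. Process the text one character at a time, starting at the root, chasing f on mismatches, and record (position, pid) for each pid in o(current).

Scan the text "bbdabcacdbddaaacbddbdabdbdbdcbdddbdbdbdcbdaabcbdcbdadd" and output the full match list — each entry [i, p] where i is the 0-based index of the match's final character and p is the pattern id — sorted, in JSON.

Construct AC machine:
Trie nodes:
  n0 'ε': a→1 b→9 c→6 d→3
  n1 'a': b→2  [P0 ends]
  n2 'ab': ·  [P1 ends]
  n3 'd': b→4
  n4 'db': d→5
  n5 'dbd': ·  [P2 ends]
  n6 'c': b→7
  n7 'cb': d→8
  n8 'cbd': ·  [P3 ends]
  n9 'b': d→10
  n10 'bd': ·  [P4 ends]

Failure links (BFS by depth):
  n1('a'): parent n0 fail=0; on 'a' 0 → fail=0;  out {0}∪∅={0}
  n3('d'): parent n0 fail=0; on 'd' 0 → fail=0;  out ∅∪∅=∅
  n6('c'): parent n0 fail=0; on 'c' 0 → fail=0;  out ∅∪∅=∅
  n9('b'): parent n0 fail=0; on 'b' 0 → fail=0;  out ∅∪∅=∅
  n2('ab'): parent n1 fail=0; on 'b' 0 → fail=9;  out {1}∪∅={1}
  n4('db'): parent n3 fail=0; on 'b' 0 → fail=9;  out ∅∪∅=∅
  n7('cb'): parent n6 fail=0; on 'b' 0 → fail=9;  out ∅∪∅=∅
  n10('bd'): parent n9 fail=0; on 'd' 0 → fail=3;  out {4}∪∅={4}
  n5('dbd'): parent n4 fail=9; on 'd' 9 → fail=10;  out {2}∪{4}={2,4}
  n8('cbd'): parent n7 fail=9; on 'd' 9 → fail=10;  out {3}∪{4}={3,4}

Scan:
[0] read 'b'  n0⇒n9
[1] read 'b'  n9⇒n9 (via fail)
[2] read 'd'  n9⇒n10  ** P4@[1:2]
[3] read 'a'  n10⇒n1 (via fail)  ** P0@[3:3]
[4] read 'b'  n1⇒n2  ** P1@[3:4]
[5] read 'c'  n2⇒n6 (via fail)
[6] read 'a'  n6⇒n1 (via fail)  ** P0@[6:6]
[7] read 'c'  n1⇒n6 (via fail)
[8] read 'd'  n6⇒n3 (via fail)
[9] read 'b'  n3⇒n4
[10] read 'd'  n4⇒n5  ** P2@[8:10],P4@[9:10]
[11] read 'd'  n5⇒n3 (via fail)
[12] read 'a'  n3⇒n1 (via fail)  ** P0@[12:12]
[13] read 'a'  n1⇒n1 (via fail)  ** P0@[13:13]
[14] read 'a'  n1⇒n1 (via fail)  ** P0@[14:14]
[15] read 'c'  n1⇒n6 (via fail)
[16] read 'b'  n6⇒n7
[17] read 'd'  n7⇒n8  ** P3@[15:17],P4@[16:17]
[18] read 'd'  n8⇒n3 (via fail)
[19] read 'b'  n3⇒n4
[20] read 'd'  n4⇒n5  ** P2@[18:20],P4@[19:20]
[21] read 'a'  n5⇒n1 (via fail)  ** P0@[21:21]
[22] read 'b'  n1⇒n2  ** P1@[21:22]
[23] read 'd'  n2⇒n10 (via fail)  ** P4@[22:23]
[24] read 'b'  n10⇒n4 (via fail)
[25] read 'd'  n4⇒n5  ** P2@[23:25],P4@[24:25]
[26] read 'b'  n5⇒n4 (via fail)
[27] read 'd'  n4⇒n5  ** P2@[25:27],P4@[26:27]
[28] read 'c'  n5⇒n6 (via fail)
[29] read 'b'  n6⇒n7
[30] read 'd'  n7⇒n8  ** P3@[28:30],P4@[29:30]
[31] read 'd'  n8⇒n3 (via fail)
[32] read 'd'  n3⇒n3 (via fail)
[33] read 'b'  n3⇒n4
[34] read 'd'  n4⇒n5  ** P2@[32:34],P4@[33:34]
[35] read 'b'  n5⇒n4 (via fail)
[36] read 'd'  n4⇒n5  ** P2@[34:36],P4@[35:36]
[37] read 'b'  n5⇒n4 (via fail)
[38] read 'd'  n4⇒n5  ** P2@[36:38],P4@[37:38]
[39] read 'c'  n5⇒n6 (via fail)
[40] read 'b'  n6⇒n7
[41] read 'd'  n7⇒n8  ** P3@[39:41],P4@[40:41]
[42] read 'a'  n8⇒n1 (via fail)  ** P0@[42:42]
[43] read 'a'  n1⇒n1 (via fail)  ** P0@[43:43]
[44] read 'b'  n1⇒n2  ** P1@[43:44]
[45] read 'c'  n2⇒n6 (via fail)
[46] read 'b'  n6⇒n7
[47] read 'd'  n7⇒n8  ** P3@[45:47],P4@[46:47]
[48] read 'c'  n8⇒n6 (via fail)
[49] read 'b'  n6⇒n7
[50] read 'd'  n7⇒n8  ** P3@[48:50],P4@[49:50]
[51] read 'a'  n8⇒n1 (via fail)  ** P0@[51:51]
[52] read 'd'  n1⇒n3 (via fail)
[53] read 'd'  n3⇒n3 (via fail)

Matches: [[2,4],[3,0],[4,1],[6,0],[10,2],[10,4],[12,0],[13,0],[14,0],[17,3],[17,4],[20,2],[20,4],[21,0],[22,1],[23,4],[25,2],[25,4],[27,2],[27,4],[30,3],[30,4],[34,2],[34,4],[36,2],[36,4],[38,2],[38,4],[41,3],[41,4],[42,0],[43,0],[44,1],[47,3],[47,4],[50,3],[50,4],[51,0]]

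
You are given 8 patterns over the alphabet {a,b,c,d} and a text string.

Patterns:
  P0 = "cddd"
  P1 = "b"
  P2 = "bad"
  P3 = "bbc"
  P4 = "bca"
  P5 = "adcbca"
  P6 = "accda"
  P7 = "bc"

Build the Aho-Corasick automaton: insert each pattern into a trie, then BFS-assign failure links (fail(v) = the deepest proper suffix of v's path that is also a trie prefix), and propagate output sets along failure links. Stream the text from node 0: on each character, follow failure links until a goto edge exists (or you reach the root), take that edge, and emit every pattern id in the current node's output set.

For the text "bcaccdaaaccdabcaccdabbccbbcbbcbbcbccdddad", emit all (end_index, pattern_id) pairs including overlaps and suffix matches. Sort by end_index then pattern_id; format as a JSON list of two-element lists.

Build:
Trie (insert patterns):
  0='ε' goto a→12 b→5 c→1
  1='c' goto d→2
  2='cd' goto d→3
  3='cdd' goto d→4
  4='cddd' goto ·  [P0 ends]
  5='b' goto a→6 b→8 c→10  [P1 ends]
  6='ba' goto d→7
  7='bad' goto ·  [P2 ends]
  8='bb' goto c→9
  9='bbc' goto ·  [P3 ends]
  10='bc' goto a→11  [P7 ends]
  11='bca' goto ·  [P4 ends]
  12='a' goto c→18 d→13
  13='ad' goto c→14
  14='adc' goto b→15
  15='adcb' goto c→16
  16='adcbc' goto a→17
  17='adcbca' goto ·  [P5 ends]
  18='ac' goto c→19
  19='acc' goto d→20
  20='accd' goto a→21
  21='accda' goto ·  [P6 ends]

BFS fail/out derivation:
  fail(1) 'c': from fail(0)=0 chase 'c': 0 ⇒ 0;  out=∅∪out(0)=∅
  fail(5) 'b': from fail(0)=0 chase 'b': 0 ⇒ 0;  out={1}∪out(0)={1}
  fail(12) 'a': from fail(0)=0 chase 'a': 0 ⇒ 0;  out=∅∪out(0)=∅
  fail(2) 'cd': from fail(1)=0 chase 'd': 0 ⇒ 0;  out=∅∪out(0)=∅
  fail(6) 'ba': from fail(5)=0 chase 'a': 0 ⇒ 12;  out=∅∪out(12)=∅
  fail(8) 'bb': from fail(5)=0 chase 'b': 0 ⇒ 5;  out=∅∪out(5)={1}
  fail(10) 'bc': from fail(5)=0 chase 'c': 0 ⇒ 1;  out={7}∪out(1)={7}
  fail(13) 'ad': from fail(12)=0 chase 'd': 0 ⇒ 0;  out=∅∪out(0)=∅
  fail(18) 'ac': from fail(12)=0 chase 'c': 0 ⇒ 1;  out=∅∪out(1)=∅
  fail(3) 'cdd': from fail(2)=0 chase 'd': 0 ⇒ 0;  out=∅∪out(0)=∅
  fail(7) 'bad': from fail(6)=12 chase 'd': 12 ⇒ 13;  out={2}∪out(13)={2}
  fail(9) 'bbc': from fail(8)=5 chase 'c': 5 ⇒ 10;  out={3}∪out(10)={3,7}
  fail(11) 'bca': from fail(10)=1 chase 'a': 1→0 ⇒ 12;  out={4}∪out(12)={4}
  fail(14) 'adc': from fail(13)=0 chase 'c': 0 ⇒ 1;  out=∅∪out(1)=∅
  fail(19) 'acc': from fail(18)=1 chase 'c': 1→0 ⇒ 1;  out=∅∪out(1)=∅
  fail(4) 'cddd': from fail(3)=0 chase 'd': 0 ⇒ 0;  out={0}∪out(0)={0}
  fail(15) 'adcb': from fail(14)=1 chase 'b': 1→0 ⇒ 5;  out=∅∪out(5)={1}
  fail(20) 'accd': from fail(19)=1 chase 'd': 1 ⇒ 2;  out=∅∪out(2)=∅
  fail(16) 'adcbc': from fail(15)=5 chase 'c': 5 ⇒ 10;  out=∅∪out(10)={7}
  fail(21) 'accda': from fail(20)=2 chase 'a': 2→0 ⇒ 12;  out={6}∪out(12)={6}
  fail(17) 'adcbca': from fail(16)=10 chase 'a': 10 ⇒ 11;  out={5}∪out(11)={4,5}

Scan:
i=0 'b': node 0→5  → match P1@[0:0]
i=1 'c': node 5→10  → match P7@[0:1]
i=2 'a': node 10→11  → match P4@[0:2]
i=3 'c': node 11→18 ·f
i=4 'c': node 18→19
i=5 'd': node 19→20
i=6 'a': node 20→21  → match P6@[2:6]
i=7 'a': node 21→12 ·f
i=8 'a': node 12→12 ·f
i=9 'c': node 12→18
i=10 'c': node 18→19
i=11 'd': node 19→20
i=12 'a': node 20→21  → match P6@[8:12]
i=13 'b': node 21→5 ·f  → match P1@[13:13]
i=14 'c': node 5→10  → match P7@[13:14]
i=15 'a': node 10→11  → match P4@[13:15]
i=16 'c': node 11→18 ·f
i=17 'c': node 18→19
i=18 'd': node 19→20
i=19 'a': node 20→21  → match P6@[15:19]
i=20 'b': node 21→5 ·f  → match P1@[20:20]
i=21 'b': node 5→8  → match P1@[21:21]
i=22 'c': node 8→9  → match P3@[20:22],P7@[21:22]
i=23 'c': node 9→1 ·f
i=24 'b': node 1→5 ·f  → match P1@[24:24]
i=25 'b': node 5→8  → match P1@[25:25]
i=26 'c': node 8→9  → match P3@[24:26],P7@[25:26]
i=27 'b': node 9→5 ·f  → match P1@[27:27]
i=28 'b': node 5→8  → match P1@[28:28]
i=29 'c': node 8→9  → match P3@[27:29],P7@[28:29]
i=30 'b': node 9→5 ·f  → match P1@[30:30]
i=31 'b': node 5→8  → match P1@[31:31]
i=32 'c': node 8→9  → match P3@[30:32],P7@[31:32]
i=33 'b': node 9→5 ·f  → match P1@[33:33]
i=34 'c': node 5→10  → match P7@[33:34]
i=35 'c': node 10→1 ·f
i=36 'd': node 1→2
i=37 'd': node 2→3
i=38 'd': node 3→4  → match P0@[35:38]
i=39 'a': node 4→12 ·f
i=40 'd': node 12→13

Matches: [[0,1],[1,7],[2,4],[6,6],[12,6],[13,1],[14,7],[15,4],[19,6],[20,1],[21,1],[22,3],[22,7],[24,1],[25,1],[26,3],[26,7],[27,1],[28,1],[29,3],[29,7],[30,1],[31,1],[32,3],[32,7],[33,1],[34,7],[38,0]]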